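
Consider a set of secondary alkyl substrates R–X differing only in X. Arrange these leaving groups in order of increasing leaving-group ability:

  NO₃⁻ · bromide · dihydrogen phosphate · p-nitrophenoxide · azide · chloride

A good leaving group is a weak base: the lower the pKₐ of its conjugate acid, the more readily it departs.
bromide: pKₐ(HBr) ≈ -9
chloride: pKₐ(HCl) ≈ -7
NO₃⁻: pKₐ(HNO₃) ≈ -1.3
dihydrogen phosphate: pKₐ(H₃PO₄) ≈ 2.1
azide: pKₐ(HN₃) ≈ 4.7
p-nitrophenoxide: pKₐ(p-nitrophenol) ≈ 7.2
The question asks for worst first, so the sequence is read in increasing leaving-group ability.

p-nitrophenoxide < azide < dihydrogen phosphate < NO₃⁻ < chloride < bromide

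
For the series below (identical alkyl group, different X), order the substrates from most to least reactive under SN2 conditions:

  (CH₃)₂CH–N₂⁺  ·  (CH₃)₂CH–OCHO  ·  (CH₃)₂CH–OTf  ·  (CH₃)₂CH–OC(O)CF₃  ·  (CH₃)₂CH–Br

(CH₃)₂CH–N₂⁺ > (CH₃)₂CH–OTf > (CH₃)₂CH–Br > (CH₃)₂CH–OC(O)CF₃ > (CH₃)₂CH–OCHO

Identical carbon frameworks mean the comparison reduces to leaving-group quality.
Rank by basicity of the departing species: weakest base leaves most easily.
(CH₃)₂CH–N₂⁺ loses N₂: no meaningful conjugate acid; N₂ departs as an exceptionally stable neutral molecule
(CH₃)₂CH–OTf loses OTf⁻: pKₐ(CF₃SO₃H (triflic acid)) ≈ -14
(CH₃)₂CH–Br loses Br⁻: pKₐ(HBr) ≈ -9
(CH₃)₂CH–OC(O)CF₃ loses CF₃COO⁻: pKₐ(CF₃COOH) ≈ 0.2
(CH₃)₂CH–OCHO loses HCOO⁻: pKₐ(HCOOH) ≈ 3.8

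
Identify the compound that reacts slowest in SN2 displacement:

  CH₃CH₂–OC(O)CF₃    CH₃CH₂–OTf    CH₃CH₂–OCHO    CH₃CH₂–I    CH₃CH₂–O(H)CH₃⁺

With the same alkyl group throughout, only the leaving group differentiates the rates.
A good leaving group is a weak base: the lower the pKₐ of its conjugate acid, the more readily it departs.
CH₃CH₂–OTf loses OTf⁻: pKₐ(CF₃SO₃H (triflic acid)) ≈ -14
CH₃CH₂–I loses I⁻: pKₐ(HI) ≈ -10
CH₃CH₂–O(H)CH₃⁺ loses R'OH: pKₐ(R'OH₂⁺) ≈ -2.4
CH₃CH₂–OC(O)CF₃ loses CF₃COO⁻: pKₐ(CF₃COOH) ≈ 0.2
CH₃CH₂–OCHO loses HCOO⁻: pKₐ(HCOOH) ≈ 3.8

CH₃CH₂–OCHO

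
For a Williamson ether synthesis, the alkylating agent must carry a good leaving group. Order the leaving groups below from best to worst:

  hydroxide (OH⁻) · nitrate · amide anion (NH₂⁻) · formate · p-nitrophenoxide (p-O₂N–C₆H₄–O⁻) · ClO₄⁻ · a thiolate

ClO₄⁻ > nitrate > formate > p-nitrophenoxide (p-O₂N–C₆H₄–O⁻) > a thiolate > hydroxide (OH⁻) > amide anion (NH₂⁻)

The more stable X⁻ (or X) is on its own — i.e. the weaker a base it is — the better a leaving group it makes.
ClO₄⁻: pKₐ(HClO₄) ≈ -10
nitrate: pKₐ(HNO₃) ≈ -1.3 — resonance-delocalised over three oxygens
formate: pKₐ(HCOOH) ≈ 3.8
p-nitrophenoxide (p-O₂N–C₆H₄–O⁻): pKₐ(p-nitrophenol) ≈ 7.2
a thiolate: pKₐ(RSH (a thiol)) ≈ 10.5
hydroxide (OH⁻): pKₐ(H₂O) ≈ 15.7 — strong base; essentially never leaves without prior activation
amide anion (NH₂⁻): pKₐ(NH₃) ≈ 38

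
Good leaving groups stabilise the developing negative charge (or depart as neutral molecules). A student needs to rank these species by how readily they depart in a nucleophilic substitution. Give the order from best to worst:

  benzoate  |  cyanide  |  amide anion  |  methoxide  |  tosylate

tosylate > benzoate > cyanide > methoxide > amide anion

tosylate: pKₐ(p-CH₃C₆H₄SO₃H (TsOH)) ≈ -2.8
benzoate: pKₐ(C₆H₅COOH) ≈ 4.2
cyanide: pKₐ(HCN) ≈ 9.2
methoxide: pKₐ(CH₃OH) ≈ 15.5
amide anion: pKₐ(NH₃) ≈ 38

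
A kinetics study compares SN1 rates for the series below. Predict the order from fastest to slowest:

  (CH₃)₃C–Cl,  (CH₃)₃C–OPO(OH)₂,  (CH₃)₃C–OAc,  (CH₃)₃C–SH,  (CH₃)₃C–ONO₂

The skeletons are identical, so relative rate is governed entirely by leaving-group ability.
The more stable X⁻ (or X) is on its own — i.e. the weaker a base it is — the better a leaving group it makes.
(CH₃)₃C–Cl loses Cl⁻: pKₐ(HCl) ≈ -7
(CH₃)₃C–ONO₂ loses NO₃⁻: pKₐ(HNO₃) ≈ -1.3
(CH₃)₃C–OPO(OH)₂ loses H₂PO₄⁻: pKₐ(H₃PO₄) ≈ 2.1
(CH₃)₃C–OAc loses AcO⁻: pKₐ(CH₃COOH) ≈ 4.8
(CH₃)₃C–SH loses HS⁻: pKₐ(H₂S) ≈ 7

(CH₃)₃C–Cl > (CH₃)₃C–ONO₂ > (CH₃)₃C–OPO(OH)₂ > (CH₃)₃C–OAc > (CH₃)₃C–SH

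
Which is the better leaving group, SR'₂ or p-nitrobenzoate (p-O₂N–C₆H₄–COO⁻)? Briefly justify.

SR'₂ is the better leaving group.
pKₐ(R'₂SH⁺) ≈ -7 versus pKₐ(p-nitrobenzoic acid) ≈ 3.4: SR'₂ is the much weaker base.
Neutral; leaves from a sulfonium salt (R–SR'₂⁺).

SR'₂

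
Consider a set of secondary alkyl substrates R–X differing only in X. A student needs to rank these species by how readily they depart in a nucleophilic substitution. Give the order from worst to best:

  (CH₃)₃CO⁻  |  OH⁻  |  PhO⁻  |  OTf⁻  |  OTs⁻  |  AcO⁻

Rank by basicity of the departing species: weakest base leaves most easily.
OTf⁻: pKₐ(CF₃SO₃H (triflic acid)) ≈ -14
OTs⁻: pKₐ(p-CH₃C₆H₄SO₃H (TsOH)) ≈ -2.8
AcO⁻: pKₐ(CH₃COOH) ≈ 4.8
PhO⁻: pKₐ(C₆H₅OH (phenol)) ≈ 10
OH⁻: pKₐ(H₂O) ≈ 15.7
(CH₃)₃CO⁻: pKₐ(t-BuOH) ≈ 18
Listed from poorest to best leaving group as asked.

(CH₃)₃CO⁻ < OH⁻ < PhO⁻ < AcO⁻ < OTs⁻ < OTf⁻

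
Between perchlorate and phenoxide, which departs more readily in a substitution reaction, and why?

perchlorate

perchlorate is the better leaving group.
pKₐ(HClO₄) ≈ -10 versus pKₐ(C₆H₅OH (phenol)) ≈ 10: perchlorate is the much weaker base.
Extremely weak base; rarely used for safety reasons.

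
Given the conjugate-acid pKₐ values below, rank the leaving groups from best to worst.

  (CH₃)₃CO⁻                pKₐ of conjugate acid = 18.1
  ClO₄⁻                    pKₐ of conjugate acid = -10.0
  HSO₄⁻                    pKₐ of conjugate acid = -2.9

ClO₄⁻ > HSO₄⁻ > (CH₃)₃CO⁻

Lower conjugate-acid pKₐ ⇒ weaker base ⇒ better leaving group.
Sorting by the given values: ClO₄⁻ (-10.0), HSO₄⁻ (-2.9), (CH₃)₃CO⁻ (18.1).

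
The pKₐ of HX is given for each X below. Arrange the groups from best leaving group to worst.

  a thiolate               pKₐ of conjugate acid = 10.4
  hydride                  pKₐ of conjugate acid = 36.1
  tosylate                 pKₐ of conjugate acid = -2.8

tosylate > a thiolate > hydride

Lower conjugate-acid pKₐ ⇒ weaker base ⇒ better leaving group.
Sorting by the given values: tosylate (-2.8), a thiolate (10.4), hydride (36.1).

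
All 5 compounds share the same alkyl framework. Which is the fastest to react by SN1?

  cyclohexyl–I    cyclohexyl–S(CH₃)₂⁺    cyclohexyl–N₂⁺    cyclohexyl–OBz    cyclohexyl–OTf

cyclohexyl–N₂⁺

The skeletons are identical, so relative rate is governed entirely by leaving-group ability.
The more stable X⁻ (or X) is on its own — i.e. the weaker a base it is — the better a leaving group it makes.
cyclohexyl–N₂⁺ loses N₂: no meaningful conjugate acid; N₂ departs as an exceptionally stable neutral molecule
cyclohexyl–OTf loses OTf⁻: pKₐ(CF₃SO₃H (triflic acid)) ≈ -14
cyclohexyl–I loses I⁻: pKₐ(HI) ≈ -10
cyclohexyl–S(CH₃)₂⁺ loses SR'₂: pKₐ(R'₂SH⁺) ≈ -7
cyclohexyl–OBz loses PhCOO⁻: pKₐ(C₆H₅COOH) ≈ 4.2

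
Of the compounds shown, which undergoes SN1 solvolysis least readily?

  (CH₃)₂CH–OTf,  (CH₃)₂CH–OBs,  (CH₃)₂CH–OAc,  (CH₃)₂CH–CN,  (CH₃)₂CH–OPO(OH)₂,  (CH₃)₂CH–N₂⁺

Identical carbon frameworks mean the comparison reduces to leaving-group quality.
A good leaving group is a weak base: the lower the pKₐ of its conjugate acid, the more readily it departs.
(CH₃)₂CH–N₂⁺ loses N₂: no meaningful conjugate acid; N₂ departs as an exceptionally stable neutral molecule
(CH₃)₂CH–OTf loses OTf⁻: pKₐ(CF₃SO₃H (triflic acid)) ≈ -14
(CH₃)₂CH–OBs loses OBs⁻: pKₐ(p-BrC₆H₄SO₃H) ≈ -2.8
(CH₃)₂CH–OPO(OH)₂ loses H₂PO₄⁻: pKₐ(H₃PO₄) ≈ 2.1
(CH₃)₂CH–OAc loses AcO⁻: pKₐ(CH₃COOH) ≈ 4.8
(CH₃)₂CH–CN loses CN⁻: pKₐ(HCN) ≈ 9.2

(CH₃)₂CH–CN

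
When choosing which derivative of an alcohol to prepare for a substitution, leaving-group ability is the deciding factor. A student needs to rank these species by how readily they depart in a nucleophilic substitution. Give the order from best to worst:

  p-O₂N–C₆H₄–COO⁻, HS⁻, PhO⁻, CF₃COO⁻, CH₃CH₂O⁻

CF₃COO⁻: pKₐ(CF₃COOH) ≈ 0.2
p-O₂N–C₆H₄–COO⁻: pKₐ(p-nitrobenzoic acid) ≈ 3.4
HS⁻: pKₐ(H₂S) ≈ 7
PhO⁻: pKₐ(C₆H₅OH (phenol)) ≈ 10
CH₃CH₂O⁻: pKₐ(CH₃CH₂OH) ≈ 16

CF₃COO⁻ > p-O₂N–C₆H₄–COO⁻ > HS⁻ > PhO⁻ > CH₃CH₂O⁻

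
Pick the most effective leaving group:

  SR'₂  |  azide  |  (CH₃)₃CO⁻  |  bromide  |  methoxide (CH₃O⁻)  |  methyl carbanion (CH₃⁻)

bromide

The more stable X⁻ (or X) is on its own — i.e. the weaker a base it is — the better a leaving group it makes.
bromide: pKₐ(HBr) ≈ -9
SR'₂: pKₐ(R'₂SH⁺) ≈ -7
azide: pKₐ(HN₃) ≈ 4.7
methoxide (CH₃O⁻): pKₐ(CH₃OH) ≈ 15.5
(CH₃)₃CO⁻: pKₐ(t-BuOH) ≈ 18
methyl carbanion (CH₃⁻): pKₐ(CH₄) ≈ 48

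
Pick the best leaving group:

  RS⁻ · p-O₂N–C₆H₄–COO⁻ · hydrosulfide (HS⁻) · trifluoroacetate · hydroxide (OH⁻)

trifluoroacetate

Leaving-group ability tracks the stability of the departed species; conjugate-acid pKₐ is the usual yardstick (lower pKₐ → better LG).
trifluoroacetate: pKₐ(CF₃COOH) ≈ 0.2
p-O₂N–C₆H₄–COO⁻: pKₐ(p-nitrobenzoic acid) ≈ 3.4
hydrosulfide (HS⁻): pKₐ(H₂S) ≈ 7
RS⁻: pKₐ(RSH (a thiol)) ≈ 10.5
hydroxide (OH⁻): pKₐ(H₂O) ≈ 15.7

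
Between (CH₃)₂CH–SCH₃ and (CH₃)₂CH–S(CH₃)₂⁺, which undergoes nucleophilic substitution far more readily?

(CH₃)₂CH–S(CH₃)₂⁺

From (CH₃)₂CH–SCH₃ the departing group would be RS⁻ (pKₐ(RSH (a thiol)) ≈ 10.5). Moderately basic; rarely leaves without activation.
From (CH₃)₂CH–S(CH₃)₂⁺ the leaving group is SR'₂ (pKₐ(R'₂SH⁺) ≈ -7). Neutral; leaves from a sulfonium salt (R–SR'₂⁺).
(In practice (CH₃)₂CH–S(CH₃)₂⁺ is made from (CH₃)₂CH–SCH₃ by S-methylation with CH₃I, allowing neutral dimethyl sulfide, rather than methanethiolate, to depart.)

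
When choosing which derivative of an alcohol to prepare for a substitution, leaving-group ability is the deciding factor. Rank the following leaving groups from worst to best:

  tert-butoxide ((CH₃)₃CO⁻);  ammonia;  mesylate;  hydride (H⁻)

hydride (H⁻) < tert-butoxide ((CH₃)₃CO⁻) < ammonia < mesylate

Leaving-group ability tracks the stability of the departed species; conjugate-acid pKₐ is the usual yardstick (lower pKₐ → better LG).
mesylate: pKₐ(CH₃SO₃H (MsOH)) ≈ -1.9
ammonia: pKₐ(NH₄⁺) ≈ 9.2
tert-butoxide ((CH₃)₃CO⁻): pKₐ(t-BuOH) ≈ 18
hydride (H⁻): pKₐ(H₂) ≈ 36
The question asks for worst first, so the sequence is read in increasing leaving-group ability.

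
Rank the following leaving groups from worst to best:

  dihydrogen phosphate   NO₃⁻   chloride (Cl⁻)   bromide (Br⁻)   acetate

Rank by basicity of the departing species: weakest base leaves most easily.
bromide (Br⁻): pKₐ(HBr) ≈ -9
chloride (Cl⁻): pKₐ(HCl) ≈ -7 — moderately weak base
NO₃⁻: pKₐ(HNO₃) ≈ -1.3
dihydrogen phosphate: pKₐ(H₃PO₄) ≈ 2.1 — moderate base; biological leaving group after further activation
acetate: pKₐ(CH₃COOH) ≈ 4.8 — resonance-stabilised but still a weak base
Reversing gives the worst-to-best order requested.

acetate < dihydrogen phosphate < NO₃⁻ < chloride (Cl⁻) < bromide (Br⁻)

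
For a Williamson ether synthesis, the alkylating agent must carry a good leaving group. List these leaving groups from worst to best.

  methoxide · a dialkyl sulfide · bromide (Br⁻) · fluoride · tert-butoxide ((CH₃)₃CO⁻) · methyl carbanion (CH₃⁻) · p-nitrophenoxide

The more stable X⁻ (or X) is on its own — i.e. the weaker a base it is — the better a leaving group it makes.
bromide (Br⁻): pKₐ(HBr) ≈ -9 — weak base; good leaving group
a dialkyl sulfide: pKₐ(R'₂SH⁺) ≈ -7 — neutral; leaves from a sulfonium salt (R–SR'₂⁺)
fluoride: pKₐ(HF) ≈ 3.2
p-nitrophenoxide: pKₐ(p-nitrophenol) ≈ 7.2
methoxide: pKₐ(CH₃OH) ≈ 15.5 — strong base; alkoxides do not leave unassisted
tert-butoxide ((CH₃)₃CO⁻): pKₐ(t-BuOH) ≈ 18 — bulky, strongly basic alkoxide
methyl carbanion (CH₃⁻): pKₐ(CH₄) ≈ 48 — unstabilised carbanion; the worst conceivable leaving group
Reversing gives the worst-to-best order requested.

methyl carbanion (CH₃⁻) < tert-butoxide ((CH₃)₃CO⁻) < methoxide < p-nitrophenoxide < fluoride < a dialkyl sulfide < bromide (Br⁻)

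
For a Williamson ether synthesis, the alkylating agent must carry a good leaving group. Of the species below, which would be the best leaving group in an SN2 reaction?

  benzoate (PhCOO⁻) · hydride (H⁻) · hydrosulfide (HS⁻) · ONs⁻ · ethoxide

ONs⁻

ONs⁻: pKₐ(p-O₂NC₆H₄SO₃H) ≈ -3.5
benzoate (PhCOO⁻): pKₐ(C₆H₅COOH) ≈ 4.2
hydrosulfide (HS⁻): pKₐ(H₂S) ≈ 7
ethoxide: pKₐ(CH₃CH₂OH) ≈ 16
hydride (H⁻): pKₐ(H₂) ≈ 36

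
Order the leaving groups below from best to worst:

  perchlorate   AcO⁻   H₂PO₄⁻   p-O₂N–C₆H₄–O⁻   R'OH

perchlorate: pKₐ(HClO₄) ≈ -10 — extremely weak base; rarely used for safety reasons
R'OH: pKₐ(R'OH₂⁺) ≈ -2.4
H₂PO₄⁻: pKₐ(H₃PO₄) ≈ 2.1 — moderate base; biological leaving group after further activation
AcO⁻: pKₐ(CH₃COOH) ≈ 4.8
p-O₂N–C₆H₄–O⁻: pKₐ(p-nitrophenol) ≈ 7.2 — nitro group delocalises the charge; the classic chromogenic LG

perchlorate > R'OH > H₂PO₄⁻ > AcO⁻ > p-O₂N–C₆H₄–O⁻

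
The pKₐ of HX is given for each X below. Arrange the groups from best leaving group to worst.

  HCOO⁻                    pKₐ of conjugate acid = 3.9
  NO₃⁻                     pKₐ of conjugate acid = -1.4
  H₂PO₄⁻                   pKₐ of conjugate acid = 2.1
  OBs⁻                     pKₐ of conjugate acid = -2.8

Lower conjugate-acid pKₐ ⇒ weaker base ⇒ better leaving group.
Sorting by the given values: OBs⁻ (-2.8), NO₃⁻ (-1.4), H₂PO₄⁻ (2.1), HCOO⁻ (3.9).

OBs⁻ > NO₃⁻ > H₂PO₄⁻ > HCOO⁻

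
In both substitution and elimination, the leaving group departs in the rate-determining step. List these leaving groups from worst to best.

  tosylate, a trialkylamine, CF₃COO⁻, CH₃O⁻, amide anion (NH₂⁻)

The more stable X⁻ (or X) is on its own — i.e. the weaker a base it is — the better a leaving group it makes.
tosylate: pKₐ(p-CH₃C₆H₄SO₃H (TsOH)) ≈ -2.8 — resonance-delocalised arenesulfonate
CF₃COO⁻: pKₐ(CF₃COOH) ≈ 0.2 — strongly electron-withdrawing CF₃ stabilises the carboxylate
a trialkylamine: pKₐ(R'₃NH⁺) ≈ 10.7
CH₃O⁻: pKₐ(CH₃OH) ≈ 15.5 — strong base; alkoxides do not leave unassisted
amide anion (NH₂⁻): pKₐ(NH₃) ≈ 38 — extremely strong base; never a leaving group
Reversing gives the worst-to-best order requested.

amide anion (NH₂⁻) < CH₃O⁻ < a trialkylamine < CF₃COO⁻ < tosylate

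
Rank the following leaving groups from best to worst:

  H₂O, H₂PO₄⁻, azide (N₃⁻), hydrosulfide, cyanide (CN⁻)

H₂O > H₂PO₄⁻ > azide (N₃⁻) > hydrosulfide > cyanide (CN⁻)

H₂O: pKₐ(H₃O⁺) ≈ -1.7
H₂PO₄⁻: pKₐ(H₃PO₄) ≈ 2.1
azide (N₃⁻): pKₐ(HN₃) ≈ 4.7
hydrosulfide: pKₐ(H₂S) ≈ 7
cyanide (CN⁻): pKₐ(HCN) ≈ 9.2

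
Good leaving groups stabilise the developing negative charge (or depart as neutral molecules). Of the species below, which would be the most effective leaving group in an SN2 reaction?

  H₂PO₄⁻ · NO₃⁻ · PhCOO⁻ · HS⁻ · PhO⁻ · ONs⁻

ONs⁻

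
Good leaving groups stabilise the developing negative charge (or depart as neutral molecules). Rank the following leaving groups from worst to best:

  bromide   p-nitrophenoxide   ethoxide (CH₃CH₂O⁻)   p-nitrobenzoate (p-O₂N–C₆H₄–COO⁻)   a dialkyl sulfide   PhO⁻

The more stable X⁻ (or X) is on its own — i.e. the weaker a base it is — the better a leaving group it makes.
bromide: pKₐ(HBr) ≈ -9
a dialkyl sulfide: pKₐ(R'₂SH⁺) ≈ -7
p-nitrobenzoate (p-O₂N–C₆H₄–COO⁻): pKₐ(p-nitrobenzoic acid) ≈ 3.4
p-nitrophenoxide: pKₐ(p-nitrophenol) ≈ 7.2
PhO⁻: pKₐ(C₆H₅OH (phenol)) ≈ 10
ethoxide (CH₃CH₂O⁻): pKₐ(CH₃CH₂OH) ≈ 16
Listed from poorest to best leaving group as asked.

ethoxide (CH₃CH₂O⁻) < PhO⁻ < p-nitrophenoxide < p-nitrobenzoate (p-O₂N–C₆H₄–COO⁻) < a dialkyl sulfide < bromide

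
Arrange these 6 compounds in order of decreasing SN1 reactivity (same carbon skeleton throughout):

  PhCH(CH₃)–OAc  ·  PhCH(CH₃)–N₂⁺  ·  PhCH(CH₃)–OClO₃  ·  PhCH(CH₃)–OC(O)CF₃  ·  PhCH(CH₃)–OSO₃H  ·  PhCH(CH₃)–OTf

PhCH(CH₃)–N₂⁺ > PhCH(CH₃)–OTf > PhCH(CH₃)–OClO₃ > PhCH(CH₃)–OSO₃H > PhCH(CH₃)–OC(O)CF₃ > PhCH(CH₃)–OAc

Identical carbon frameworks mean the comparison reduces to leaving-group quality.
The more stable X⁻ (or X) is on its own — i.e. the weaker a base it is — the better a leaving group it makes.
PhCH(CH₃)–N₂⁺ loses N₂: no meaningful conjugate acid; N₂ departs as an exceptionally stable neutral molecule
PhCH(CH₃)–OTf loses OTf⁻: pKₐ(CF₃SO₃H (triflic acid)) ≈ -14
PhCH(CH₃)–OClO₃ loses ClO₄⁻: pKₐ(HClO₄) ≈ -10
PhCH(CH₃)–OSO₃H loses HSO₄⁻: pKₐ(H₂SO₄) ≈ -3
PhCH(CH₃)–OC(O)CF₃ loses CF₃COO⁻: pKₐ(CF₃COOH) ≈ 0.2
PhCH(CH₃)–OAc loses AcO⁻: pKₐ(CH₃COOH) ≈ 4.8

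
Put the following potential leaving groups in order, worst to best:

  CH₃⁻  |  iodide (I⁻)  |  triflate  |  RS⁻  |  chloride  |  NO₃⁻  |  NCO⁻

The more stable X⁻ (or X) is on its own — i.e. the weaker a base it is — the better a leaving group it makes.
triflate: pKₐ(CF₃SO₃H (triflic acid)) ≈ -14
iodide (I⁻): pKₐ(HI) ≈ -10 — large, highly polarisable; very weak base
chloride: pKₐ(HCl) ≈ -7
NO₃⁻: pKₐ(HNO₃) ≈ -1.3
NCO⁻: pKₐ(HOCN) ≈ 3.5 — resonance between N and O
RS⁻: pKₐ(RSH (a thiol)) ≈ 10.5 — moderately basic; rarely leaves without activation
CH₃⁻: pKₐ(CH₄) ≈ 48 — unstabilised carbanion; the worst conceivable leaving group
Listed from poorest to best leaving group as asked.

CH₃⁻ < RS⁻ < NCO⁻ < NO₃⁻ < chloride < iodide (I⁻) < triflate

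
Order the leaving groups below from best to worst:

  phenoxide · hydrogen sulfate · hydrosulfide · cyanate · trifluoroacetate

hydrogen sulfate > trifluoroacetate > cyanate > hydrosulfide > phenoxide

Rank by basicity of the departing species: weakest base leaves most easily.
hydrogen sulfate: pKₐ(H₂SO₄) ≈ -3 — conjugate base of a strong mineral acid
trifluoroacetate: pKₐ(CF₃COOH) ≈ 0.2 — strongly electron-withdrawing CF₃ stabilises the carboxylate
cyanate: pKₐ(HOCN) ≈ 3.5 — resonance between N and O
hydrosulfide: pKₐ(H₂S) ≈ 7
phenoxide: pKₐ(C₆H₅OH (phenol)) ≈ 10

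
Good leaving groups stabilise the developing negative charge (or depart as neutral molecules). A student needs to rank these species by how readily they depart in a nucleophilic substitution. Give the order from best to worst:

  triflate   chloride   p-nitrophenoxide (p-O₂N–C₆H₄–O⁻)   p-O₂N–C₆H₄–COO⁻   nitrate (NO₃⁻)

Leaving-group ability tracks the stability of the departed species; conjugate-acid pKₐ is the usual yardstick (lower pKₐ → better LG).
triflate: pKₐ(CF₃SO₃H (triflic acid)) ≈ -14
chloride: pKₐ(HCl) ≈ -7
nitrate (NO₃⁻): pKₐ(HNO₃) ≈ -1.3
p-O₂N–C₆H₄–COO⁻: pKₐ(p-nitrobenzoic acid) ≈ 3.4
p-nitrophenoxide (p-O₂N–C₆H₄–O⁻): pKₐ(p-nitrophenol) ≈ 7.2

triflate > chloride > nitrate (NO₃⁻) > p-O₂N–C₆H₄–COO⁻ > p-nitrophenoxide (p-O₂N–C₆H₄–O⁻)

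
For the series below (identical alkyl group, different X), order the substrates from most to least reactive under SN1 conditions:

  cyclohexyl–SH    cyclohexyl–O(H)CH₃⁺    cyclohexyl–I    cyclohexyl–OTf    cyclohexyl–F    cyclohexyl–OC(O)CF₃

The skeletons are identical, so relative rate is governed entirely by leaving-group ability.
Leaving-group ability tracks the stability of the departed species; conjugate-acid pKₐ is the usual yardstick (lower pKₐ → better LG).
cyclohexyl–OTf loses OTf⁻: pKₐ(CF₃SO₃H (triflic acid)) ≈ -14
cyclohexyl–I loses I⁻: pKₐ(HI) ≈ -10
cyclohexyl–O(H)CH₃⁺ loses R'OH: pKₐ(R'OH₂⁺) ≈ -2.4
cyclohexyl–OC(O)CF₃ loses CF₃COO⁻: pKₐ(CF₃COOH) ≈ 0.2
cyclohexyl–F loses F⁻: pKₐ(HF) ≈ 3.2
cyclohexyl–SH loses HS⁻: pKₐ(H₂S) ≈ 7

cyclohexyl–OTf > cyclohexyl–I > cyclohexyl–O(H)CH₃⁺ > cyclohexyl–OC(O)CF₃ > cyclohexyl–F > cyclohexyl–SH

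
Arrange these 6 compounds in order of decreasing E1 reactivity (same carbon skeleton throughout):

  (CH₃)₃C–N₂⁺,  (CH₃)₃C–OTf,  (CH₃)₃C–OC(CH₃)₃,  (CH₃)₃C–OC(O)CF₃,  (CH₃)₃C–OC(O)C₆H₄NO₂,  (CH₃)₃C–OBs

(CH₃)₃C–N₂⁺ > (CH₃)₃C–OTf > (CH₃)₃C–OBs > (CH₃)₃C–OC(O)CF₃ > (CH₃)₃C–OC(O)C₆H₄NO₂ > (CH₃)₃C–OC(CH₃)₃

Identical carbon frameworks mean the comparison reduces to leaving-group quality.
The more stable X⁻ (or X) is on its own — i.e. the weaker a base it is — the better a leaving group it makes.
(CH₃)₃C–N₂⁺ loses N₂: no meaningful conjugate acid; N₂ departs as an exceptionally stable neutral molecule
(CH₃)₃C–OTf loses OTf⁻: pKₐ(CF₃SO₃H (triflic acid)) ≈ -14
(CH₃)₃C–OBs loses OBs⁻: pKₐ(p-BrC₆H₄SO₃H) ≈ -2.8
(CH₃)₃C–OC(O)CF₃ loses CF₃COO⁻: pKₐ(CF₃COOH) ≈ 0.2
(CH₃)₃C–OC(O)C₆H₄NO₂ loses p-O₂N–C₆H₄–COO⁻: pKₐ(p-nitrobenzoic acid) ≈ 3.4
(CH₃)₃C–OC(CH₃)₃ loses (CH₃)₃CO⁻: pKₐ(t-BuOH) ≈ 18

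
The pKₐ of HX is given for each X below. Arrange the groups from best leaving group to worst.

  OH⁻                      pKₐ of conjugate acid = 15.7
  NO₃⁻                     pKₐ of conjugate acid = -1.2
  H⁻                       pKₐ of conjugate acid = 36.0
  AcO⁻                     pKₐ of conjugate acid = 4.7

NO₃⁻ > AcO⁻ > OH⁻ > H⁻

Lower conjugate-acid pKₐ ⇒ weaker base ⇒ better leaving group.
Sorting by the given values: NO₃⁻ (-1.2), AcO⁻ (4.7), OH⁻ (15.7), H⁻ (36.0).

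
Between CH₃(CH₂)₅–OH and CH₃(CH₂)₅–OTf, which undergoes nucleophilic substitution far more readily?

CH₃(CH₂)₅–OTf

From CH₃(CH₂)₅–OH the departing group would be OH⁻ (pKₐ(H₂O) ≈ 15.7). Strong base; essentially never leaves without prior activation.
From CH₃(CH₂)₅–OTf the leaving group is OTf⁻ (pKₐ(CF₃SO₃H (triflic acid)) ≈ -14). Charge spread over three oxygens and a CF₃ group; the premier leaving group in synthesis.
(In practice CH₃(CH₂)₅–OTf is made from CH₃(CH₂)₅–OH by treatment with Tf₂O / 2,6-lutidine, converting the hydroxyl into a triflate.)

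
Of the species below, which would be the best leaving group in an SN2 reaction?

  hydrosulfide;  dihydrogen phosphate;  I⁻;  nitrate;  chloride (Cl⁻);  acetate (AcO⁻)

I⁻

I⁻: pKₐ(HI) ≈ -10
chloride (Cl⁻): pKₐ(HCl) ≈ -7
nitrate: pKₐ(HNO₃) ≈ -1.3
dihydrogen phosphate: pKₐ(H₃PO₄) ≈ 2.1
acetate (AcO⁻): pKₐ(CH₃COOH) ≈ 4.8
hydrosulfide: pKₐ(H₂S) ≈ 7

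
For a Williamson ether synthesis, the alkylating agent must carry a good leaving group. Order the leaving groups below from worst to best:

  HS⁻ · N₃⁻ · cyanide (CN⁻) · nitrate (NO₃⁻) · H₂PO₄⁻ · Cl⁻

cyanide (CN⁻) < HS⁻ < N₃⁻ < H₂PO₄⁻ < nitrate (NO₃⁻) < Cl⁻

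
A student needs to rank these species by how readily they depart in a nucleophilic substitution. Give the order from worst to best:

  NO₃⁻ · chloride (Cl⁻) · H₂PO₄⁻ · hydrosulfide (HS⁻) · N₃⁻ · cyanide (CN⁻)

cyanide (CN⁻) < hydrosulfide (HS⁻) < N₃⁻ < H₂PO₄⁻ < NO₃⁻ < chloride (Cl⁻)

A good leaving group is a weak base: the lower the pKₐ of its conjugate acid, the more readily it departs.
chloride (Cl⁻): pKₐ(HCl) ≈ -7 — moderately weak base
NO₃⁻: pKₐ(HNO₃) ≈ -1.3
H₂PO₄⁻: pKₐ(H₃PO₄) ≈ 2.1 — moderate base; biological leaving group after further activation
N₃⁻: pKₐ(HN₃) ≈ 4.7
hydrosulfide (HS⁻): pKₐ(H₂S) ≈ 7 — larger and more polarisable than the oxygen analogue
cyanide (CN⁻): pKₐ(HCN) ≈ 9.2
The question asks for worst first, so the sequence is read in increasing leaving-group ability.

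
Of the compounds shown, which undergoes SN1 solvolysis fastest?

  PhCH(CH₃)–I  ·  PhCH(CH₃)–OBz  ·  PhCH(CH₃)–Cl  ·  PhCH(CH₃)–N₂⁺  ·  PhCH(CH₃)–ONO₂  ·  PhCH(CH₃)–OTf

The skeletons are identical, so relative rate is governed entirely by leaving-group ability.
A good leaving group is a weak base: the lower the pKₐ of its conjugate acid, the more readily it departs.
PhCH(CH₃)–N₂⁺ loses N₂: no meaningful conjugate acid; N₂ departs as an exceptionally stable neutral molecule
PhCH(CH₃)–OTf loses OTf⁻: pKₐ(CF₃SO₃H (triflic acid)) ≈ -14
PhCH(CH₃)–I loses I⁻: pKₐ(HI) ≈ -10
PhCH(CH₃)–Cl loses Cl⁻: pKₐ(HCl) ≈ -7
PhCH(CH₃)–ONO₂ loses NO₃⁻: pKₐ(HNO₃) ≈ -1.3
PhCH(CH₃)–OBz loses PhCOO⁻: pKₐ(C₆H₅COOH) ≈ 4.2

PhCH(CH₃)–N₂⁺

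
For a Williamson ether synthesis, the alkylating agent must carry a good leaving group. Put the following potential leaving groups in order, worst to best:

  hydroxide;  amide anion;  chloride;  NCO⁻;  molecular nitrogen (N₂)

Rank by basicity of the departing species: weakest base leaves most easily.
molecular nitrogen (N₂): no meaningful conjugate acid; N₂ departs as an exceptionally stable neutral molecule
chloride: pKₐ(HCl) ≈ -7
NCO⁻: pKₐ(HOCN) ≈ 3.5
hydroxide: pKₐ(H₂O) ≈ 15.7
amide anion: pKₐ(NH₃) ≈ 38
The question asks for worst first, so the sequence is read in increasing leaving-group ability.

amide anion < hydroxide < NCO⁻ < chloride < molecular nitrogen (N₂)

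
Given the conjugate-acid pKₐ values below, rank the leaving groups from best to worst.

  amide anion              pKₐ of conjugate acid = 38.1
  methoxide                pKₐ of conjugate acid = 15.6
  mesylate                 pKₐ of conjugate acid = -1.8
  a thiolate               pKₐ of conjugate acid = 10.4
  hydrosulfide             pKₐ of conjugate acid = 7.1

Lower conjugate-acid pKₐ ⇒ weaker base ⇒ better leaving group.
Sorting by the given values: mesylate (-1.8), hydrosulfide (7.1), a thiolate (10.4), methoxide (15.6), amide anion (38.1).

mesylate > hydrosulfide > a thiolate > methoxide > amide anion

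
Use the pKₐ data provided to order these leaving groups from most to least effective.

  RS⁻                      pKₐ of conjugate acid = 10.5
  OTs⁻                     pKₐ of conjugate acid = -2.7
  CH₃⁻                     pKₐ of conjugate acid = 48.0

Lower conjugate-acid pKₐ ⇒ weaker base ⇒ better leaving group.
Sorting by the given values: OTs⁻ (-2.7), RS⁻ (10.5), CH₃⁻ (48.0).

OTs⁻ > RS⁻ > CH₃⁻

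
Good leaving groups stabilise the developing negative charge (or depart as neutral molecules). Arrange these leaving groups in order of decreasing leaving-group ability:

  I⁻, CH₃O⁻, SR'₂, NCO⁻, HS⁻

I⁻ > SR'₂ > NCO⁻ > HS⁻ > CH₃O⁻

Leaving-group ability tracks the stability of the departed species; conjugate-acid pKₐ is the usual yardstick (lower pKₐ → better LG).
I⁻: pKₐ(HI) ≈ -10
SR'₂: pKₐ(R'₂SH⁺) ≈ -7
NCO⁻: pKₐ(HOCN) ≈ 3.5
HS⁻: pKₐ(H₂S) ≈ 7
CH₃O⁻: pKₐ(CH₃OH) ≈ 15.5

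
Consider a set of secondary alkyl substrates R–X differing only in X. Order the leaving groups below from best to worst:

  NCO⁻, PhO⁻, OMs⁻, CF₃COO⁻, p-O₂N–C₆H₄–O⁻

OMs⁻: pKₐ(CH₃SO₃H (MsOH)) ≈ -1.9
CF₃COO⁻: pKₐ(CF₃COOH) ≈ 0.2
NCO⁻: pKₐ(HOCN) ≈ 3.5
p-O₂N–C₆H₄–O⁻: pKₐ(p-nitrophenol) ≈ 7.2
PhO⁻: pKₐ(C₆H₅OH (phenol)) ≈ 10

OMs⁻ > CF₃COO⁻ > NCO⁻ > p-O₂N–C₆H₄–O⁻ > PhO⁻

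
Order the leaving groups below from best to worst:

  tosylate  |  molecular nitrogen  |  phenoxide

molecular nitrogen > tosylate > phenoxide

The more stable X⁻ (or X) is on its own — i.e. the weaker a base it is — the better a leaving group it makes.
molecular nitrogen: no meaningful conjugate acid; N₂ departs as an exceptionally stable neutral molecule
tosylate: pKₐ(p-CH₃C₆H₄SO₃H (TsOH)) ≈ -2.8
phenoxide: pKₐ(C₆H₅OH (phenol)) ≈ 10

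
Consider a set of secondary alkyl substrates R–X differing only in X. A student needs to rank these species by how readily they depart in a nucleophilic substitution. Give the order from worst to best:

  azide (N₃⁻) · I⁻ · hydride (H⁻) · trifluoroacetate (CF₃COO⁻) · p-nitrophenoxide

Leaving-group ability tracks the stability of the departed species; conjugate-acid pKₐ is the usual yardstick (lower pKₐ → better LG).
I⁻: pKₐ(HI) ≈ -10
trifluoroacetate (CF₃COO⁻): pKₐ(CF₃COOH) ≈ 0.2
azide (N₃⁻): pKₐ(HN₃) ≈ 4.7
p-nitrophenoxide: pKₐ(p-nitrophenol) ≈ 7.2
hydride (H⁻): pKₐ(H₂) ≈ 36
The question asks for worst first, so the sequence is read in increasing leaving-group ability.

hydride (H⁻) < p-nitrophenoxide < azide (N₃⁻) < trifluoroacetate (CF₃COO⁻) < I⁻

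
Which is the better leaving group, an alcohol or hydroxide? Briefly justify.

an alcohol is the better leaving group.
pKₐ(R'OH₂⁺) ≈ -2.4 versus pKₐ(H₂O) ≈ 15.7: an alcohol is the much weaker base.
Neutral; leaves from a protonated ether (an oxonium ion, R–O(H)R'⁺).

an alcohol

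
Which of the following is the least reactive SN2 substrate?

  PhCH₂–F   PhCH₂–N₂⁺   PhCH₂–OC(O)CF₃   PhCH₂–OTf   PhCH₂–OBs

PhCH₂–F

The skeletons are identical, so relative rate is governed entirely by leaving-group ability.
A good leaving group is a weak base: the lower the pKₐ of its conjugate acid, the more readily it departs.
PhCH₂–N₂⁺ loses N₂: no meaningful conjugate acid; N₂ departs as an exceptionally stable neutral molecule
PhCH₂–OTf loses OTf⁻: pKₐ(CF₃SO₃H (triflic acid)) ≈ -14
PhCH₂–OBs loses OBs⁻: pKₐ(p-BrC₆H₄SO₃H) ≈ -2.8
PhCH₂–OC(O)CF₃ loses CF₃COO⁻: pKₐ(CF₃COOH) ≈ 0.2
PhCH₂–F loses F⁻: pKₐ(HF) ≈ 3.2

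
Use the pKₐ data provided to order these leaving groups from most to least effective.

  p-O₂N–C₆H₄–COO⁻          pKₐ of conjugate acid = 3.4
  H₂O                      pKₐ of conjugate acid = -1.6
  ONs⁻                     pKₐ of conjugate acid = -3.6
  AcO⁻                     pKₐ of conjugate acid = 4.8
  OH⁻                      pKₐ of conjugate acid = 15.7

ONs⁻ > H₂O > p-O₂N–C₆H₄–COO⁻ > AcO⁻ > OH⁻

Lower conjugate-acid pKₐ ⇒ weaker base ⇒ better leaving group.
Sorting by the given values: ONs⁻ (-3.6), H₂O (-1.6), p-O₂N–C₆H₄–COO⁻ (3.4), AcO⁻ (4.8), OH⁻ (15.7).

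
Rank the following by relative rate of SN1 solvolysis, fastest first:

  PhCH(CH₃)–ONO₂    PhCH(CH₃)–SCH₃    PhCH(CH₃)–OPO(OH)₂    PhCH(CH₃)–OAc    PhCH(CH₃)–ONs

PhCH(CH₃)–ONs > PhCH(CH₃)–ONO₂ > PhCH(CH₃)–OPO(OH)₂ > PhCH(CH₃)–OAc > PhCH(CH₃)–SCH₃

Identical carbon frameworks mean the comparison reduces to leaving-group quality.
A good leaving group is a weak base: the lower the pKₐ of its conjugate acid, the more readily it departs.
PhCH(CH₃)–ONs loses ONs⁻: pKₐ(p-O₂NC₆H₄SO₃H) ≈ -3.5
PhCH(CH₃)–ONO₂ loses NO₃⁻: pKₐ(HNO₃) ≈ -1.3
PhCH(CH₃)–OPO(OH)₂ loses H₂PO₄⁻: pKₐ(H₃PO₄) ≈ 2.1
PhCH(CH₃)–OAc loses AcO⁻: pKₐ(CH₃COOH) ≈ 4.8
PhCH(CH₃)–SCH₃ loses RS⁻: pKₐ(RSH (a thiol)) ≈ 10.5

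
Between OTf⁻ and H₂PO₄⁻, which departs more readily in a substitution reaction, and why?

OTf⁻

OTf⁻ is the better leaving group.
pKₐ(CF₃SO₃H (triflic acid)) ≈ -14 versus pKₐ(H₃PO₄) ≈ 2.1: OTf⁻ is the much weaker base.
Charge spread over three oxygens and a CF₃ group; the premier leaving group in synthesis.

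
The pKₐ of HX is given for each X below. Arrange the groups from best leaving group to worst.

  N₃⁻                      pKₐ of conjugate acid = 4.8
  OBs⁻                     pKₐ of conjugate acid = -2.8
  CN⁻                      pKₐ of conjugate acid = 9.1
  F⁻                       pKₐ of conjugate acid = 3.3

OBs⁻ > F⁻ > N₃⁻ > CN⁻

Lower conjugate-acid pKₐ ⇒ weaker base ⇒ better leaving group.
Sorting by the given values: OBs⁻ (-2.8), F⁻ (3.3), N₃⁻ (4.8), CN⁻ (9.1).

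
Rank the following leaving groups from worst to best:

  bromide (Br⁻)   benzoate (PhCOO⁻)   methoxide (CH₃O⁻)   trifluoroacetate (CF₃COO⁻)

A good leaving group is a weak base: the lower the pKₐ of its conjugate acid, the more readily it departs.
bromide (Br⁻): pKₐ(HBr) ≈ -9 — weak base; good leaving group
trifluoroacetate (CF₃COO⁻): pKₐ(CF₃COOH) ≈ 0.2 — strongly electron-withdrawing CF₃ stabilises the carboxylate
benzoate (PhCOO⁻): pKₐ(C₆H₅COOH) ≈ 4.2 — aryl carboxylate
methoxide (CH₃O⁻): pKₐ(CH₃OH) ≈ 15.5 — strong base; alkoxides do not leave unassisted
The question asks for worst first, so the sequence is read in increasing leaving-group ability.

methoxide (CH₃O⁻) < benzoate (PhCOO⁻) < trifluoroacetate (CF₃COO⁻) < bromide (Br⁻)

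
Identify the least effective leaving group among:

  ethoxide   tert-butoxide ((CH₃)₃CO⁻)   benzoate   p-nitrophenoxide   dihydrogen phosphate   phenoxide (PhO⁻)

tert-butoxide ((CH₃)₃CO⁻)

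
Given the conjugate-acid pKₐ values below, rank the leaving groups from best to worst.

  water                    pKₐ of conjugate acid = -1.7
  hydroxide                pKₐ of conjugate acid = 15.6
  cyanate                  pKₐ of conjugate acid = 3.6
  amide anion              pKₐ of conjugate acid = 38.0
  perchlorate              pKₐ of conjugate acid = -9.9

perchlorate > water > cyanate > hydroxide > amide anion

Lower conjugate-acid pKₐ ⇒ weaker base ⇒ better leaving group.
Sorting by the given values: perchlorate (-9.9), water (-1.7), cyanate (3.6), hydroxide (15.6), amide anion (38.0).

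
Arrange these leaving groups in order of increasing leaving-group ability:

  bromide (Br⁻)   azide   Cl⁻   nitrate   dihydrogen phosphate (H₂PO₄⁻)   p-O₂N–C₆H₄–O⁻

The more stable X⁻ (or X) is on its own — i.e. the weaker a base it is — the better a leaving group it makes.
bromide (Br⁻): pKₐ(HBr) ≈ -9
Cl⁻: pKₐ(HCl) ≈ -7
nitrate: pKₐ(HNO₃) ≈ -1.3 — resonance-delocalised over three oxygens
dihydrogen phosphate (H₂PO₄⁻): pKₐ(H₃PO₄) ≈ 2.1 — moderate base; biological leaving group after further activation
azide: pKₐ(HN₃) ≈ 4.7
p-O₂N–C₆H₄–O⁻: pKₐ(p-nitrophenol) ≈ 7.2
The question asks for worst first, so the sequence is read in increasing leaving-group ability.

p-O₂N–C₆H₄–O⁻ < azide < dihydrogen phosphate (H₂PO₄⁻) < nitrate < Cl⁻ < bromide (Br⁻)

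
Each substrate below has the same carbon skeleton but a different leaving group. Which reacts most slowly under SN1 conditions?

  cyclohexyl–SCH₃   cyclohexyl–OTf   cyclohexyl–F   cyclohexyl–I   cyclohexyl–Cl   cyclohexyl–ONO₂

cyclohexyl–SCH₃

The skeletons are identical, so relative rate is governed entirely by leaving-group ability.
Rank by basicity of the departing species: weakest base leaves most easily.
cyclohexyl–OTf loses OTf⁻: pKₐ(CF₃SO₃H (triflic acid)) ≈ -14
cyclohexyl–I loses I⁻: pKₐ(HI) ≈ -10
cyclohexyl–Cl loses Cl⁻: pKₐ(HCl) ≈ -7
cyclohexyl–ONO₂ loses NO₃⁻: pKₐ(HNO₃) ≈ -1.3
cyclohexyl–F loses F⁻: pKₐ(HF) ≈ 3.2
cyclohexyl–SCH₃ loses RS⁻: pKₐ(RSH (a thiol)) ≈ 10.5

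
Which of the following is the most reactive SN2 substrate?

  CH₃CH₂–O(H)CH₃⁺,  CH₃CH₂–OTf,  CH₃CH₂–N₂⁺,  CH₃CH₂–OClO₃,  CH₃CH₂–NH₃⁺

CH₃CH₂–N₂⁺

The skeletons are identical, so relative rate is governed entirely by leaving-group ability.
Rank by basicity of the departing species: weakest base leaves most easily.
CH₃CH₂–N₂⁺ loses N₂: no meaningful conjugate acid; N₂ departs as an exceptionally stable neutral molecule
CH₃CH₂–OTf loses OTf⁻: pKₐ(CF₃SO₃H (triflic acid)) ≈ -14
CH₃CH₂–OClO₃ loses ClO₄⁻: pKₐ(HClO₄) ≈ -10
CH₃CH₂–O(H)CH₃⁺ loses R'OH: pKₐ(R'OH₂⁺) ≈ -2.4
CH₃CH₂–NH₃⁺ loses NH₃: pKₐ(NH₄⁺) ≈ 9.2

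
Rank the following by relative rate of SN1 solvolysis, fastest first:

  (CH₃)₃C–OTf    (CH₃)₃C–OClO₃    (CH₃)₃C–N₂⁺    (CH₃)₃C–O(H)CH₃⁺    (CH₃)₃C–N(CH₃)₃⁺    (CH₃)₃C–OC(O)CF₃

Same R in every case — rank the leaving groups.
A good leaving group is a weak base: the lower the pKₐ of its conjugate acid, the more readily it departs.
(CH₃)₃C–N₂⁺ loses N₂: no meaningful conjugate acid; N₂ departs as an exceptionally stable neutral molecule
(CH₃)₃C–OTf loses OTf⁻: pKₐ(CF₃SO₃H (triflic acid)) ≈ -14
(CH₃)₃C–OClO₃ loses ClO₄⁻: pKₐ(HClO₄) ≈ -10
(CH₃)₃C–O(H)CH₃⁺ loses R'OH: pKₐ(R'OH₂⁺) ≈ -2.4
(CH₃)₃C–OC(O)CF₃ loses CF₃COO⁻: pKₐ(CF₃COOH) ≈ 0.2
(CH₃)₃C–N(CH₃)₃⁺ loses NR'₃: pKₐ(R'₃NH⁺) ≈ 10.7

(CH₃)₃C–N₂⁺ > (CH₃)₃C–OTf > (CH₃)₃C–OClO₃ > (CH₃)₃C–O(H)CH₃⁺ > (CH₃)₃C–OC(O)CF₃ > (CH₃)₃C–N(CH₃)₃⁺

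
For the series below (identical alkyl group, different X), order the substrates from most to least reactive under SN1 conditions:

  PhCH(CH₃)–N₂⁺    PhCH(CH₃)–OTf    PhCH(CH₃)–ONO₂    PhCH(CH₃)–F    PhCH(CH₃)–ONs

Identical carbon frameworks mean the comparison reduces to leaving-group quality.
The more stable X⁻ (or X) is on its own — i.e. the weaker a base it is — the better a leaving group it makes.
PhCH(CH₃)–N₂⁺ loses N₂: no meaningful conjugate acid; N₂ departs as an exceptionally stable neutral molecule
PhCH(CH₃)–OTf loses OTf⁻: pKₐ(CF₃SO₃H (triflic acid)) ≈ -14
PhCH(CH₃)–ONs loses ONs⁻: pKₐ(p-O₂NC₆H₄SO₃H) ≈ -3.5
PhCH(CH₃)–ONO₂ loses NO₃⁻: pKₐ(HNO₃) ≈ -1.3
PhCH(CH₃)–F loses F⁻: pKₐ(HF) ≈ 3.2

PhCH(CH₃)–N₂⁺ > PhCH(CH₃)–OTf > PhCH(CH₃)–ONs > PhCH(CH₃)–ONO₂ > PhCH(CH₃)–F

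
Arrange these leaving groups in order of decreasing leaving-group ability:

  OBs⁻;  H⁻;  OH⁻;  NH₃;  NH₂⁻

OBs⁻: pKₐ(p-BrC₆H₄SO₃H) ≈ -2.8
NH₃: pKₐ(NH₄⁺) ≈ 9.2
OH⁻: pKₐ(H₂O) ≈ 15.7
H⁻: pKₐ(H₂) ≈ 36
NH₂⁻: pKₐ(NH₃) ≈ 38 — extremely strong base; never a leaving group

OBs⁻ > NH₃ > OH⁻ > H⁻ > NH₂⁻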